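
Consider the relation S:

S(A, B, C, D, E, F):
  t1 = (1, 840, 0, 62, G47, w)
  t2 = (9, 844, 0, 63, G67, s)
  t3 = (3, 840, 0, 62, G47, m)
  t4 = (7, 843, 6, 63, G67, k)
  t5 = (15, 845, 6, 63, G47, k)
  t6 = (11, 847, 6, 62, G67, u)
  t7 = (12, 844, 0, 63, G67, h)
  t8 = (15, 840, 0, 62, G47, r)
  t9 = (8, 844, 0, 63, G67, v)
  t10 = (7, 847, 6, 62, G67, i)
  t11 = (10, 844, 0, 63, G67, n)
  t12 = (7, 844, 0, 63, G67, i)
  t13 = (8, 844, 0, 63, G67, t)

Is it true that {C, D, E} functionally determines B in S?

Yes

(C=0, D=62, E=G47): rows 1, 3, 8 → B = 840, 840, 840 ✓
(C=0, D=63, E=G67): rows 2, 7, 9, 11, 12, 13 → B = 844, 844, 844, 844, 844, 844 ✓
(C=6, D=63, E=G67): row 4 → B = 843 ✓
(C=6, D=63, E=G47): row 5 → B = 845 ✓
(C=6, D=62, E=G67): rows 6, 10 → B = 847, 847 ✓
Every {C, D, E} value is associated with a single B value, so {C, D, E} → B holds.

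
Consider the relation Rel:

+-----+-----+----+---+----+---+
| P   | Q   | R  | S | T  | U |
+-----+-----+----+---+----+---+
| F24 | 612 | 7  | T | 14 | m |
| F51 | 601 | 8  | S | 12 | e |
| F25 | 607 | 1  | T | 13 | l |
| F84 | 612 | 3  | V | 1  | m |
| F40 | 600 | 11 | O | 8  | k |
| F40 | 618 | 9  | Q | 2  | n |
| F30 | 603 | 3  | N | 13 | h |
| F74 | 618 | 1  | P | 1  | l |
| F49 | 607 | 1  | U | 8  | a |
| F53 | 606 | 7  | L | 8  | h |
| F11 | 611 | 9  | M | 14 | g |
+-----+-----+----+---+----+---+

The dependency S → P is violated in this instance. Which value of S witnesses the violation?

T

S=T: 2 rows → P takes values {F24, F25} — violation
S=S: 1 row → P = F51 ✓
S=V: 1 row → P = F84 ✓
S=O: 1 row → P = F40 ✓
S=Q: 1 row → P = F40 ✓
S=N: 1 row → P = F30 ✓
S=P: 1 row → P = F74 ✓
S=U: 1 row → P = F49 ✓
S=L: 1 row → P = F53 ✓
S=M: 1 row → P = F11 ✓
The only S value with inconsistent P is S=T.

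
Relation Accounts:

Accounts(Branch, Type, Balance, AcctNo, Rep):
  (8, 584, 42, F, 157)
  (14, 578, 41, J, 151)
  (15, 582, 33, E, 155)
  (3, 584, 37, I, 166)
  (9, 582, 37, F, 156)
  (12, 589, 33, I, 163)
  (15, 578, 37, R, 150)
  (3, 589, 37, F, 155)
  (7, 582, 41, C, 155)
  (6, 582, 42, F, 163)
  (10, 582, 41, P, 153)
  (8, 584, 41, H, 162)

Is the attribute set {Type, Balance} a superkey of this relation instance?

Two distinct rows share (Type=582, Balance=41), so {Type, Balance} does not determine every attribute — not a superkey.

No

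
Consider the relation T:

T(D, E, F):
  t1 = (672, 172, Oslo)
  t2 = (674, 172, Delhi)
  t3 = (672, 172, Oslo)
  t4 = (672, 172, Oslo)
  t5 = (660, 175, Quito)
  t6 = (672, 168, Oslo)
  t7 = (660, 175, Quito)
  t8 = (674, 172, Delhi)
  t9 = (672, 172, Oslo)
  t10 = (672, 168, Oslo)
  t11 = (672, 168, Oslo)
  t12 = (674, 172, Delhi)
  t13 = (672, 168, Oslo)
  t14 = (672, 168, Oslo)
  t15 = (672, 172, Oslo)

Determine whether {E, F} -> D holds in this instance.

(E=172, F=Oslo): rows 1, 3, 4, 9, 15 → D = 672, 672, 672, 672, 672 ✓
(E=172, F=Delhi): rows 2, 8, 12 → D = 674, 674, 674 ✓
(E=175, F=Quito): rows 5, 7 → D = 660, 660 ✓
(E=168, F=Oslo): rows 6, 10, 11, 13, 14 → D = 672, 672, 672, 672, 672 ✓
Every {E, F} value is associated with a single D value, so {E, F} -> D holds.

Yes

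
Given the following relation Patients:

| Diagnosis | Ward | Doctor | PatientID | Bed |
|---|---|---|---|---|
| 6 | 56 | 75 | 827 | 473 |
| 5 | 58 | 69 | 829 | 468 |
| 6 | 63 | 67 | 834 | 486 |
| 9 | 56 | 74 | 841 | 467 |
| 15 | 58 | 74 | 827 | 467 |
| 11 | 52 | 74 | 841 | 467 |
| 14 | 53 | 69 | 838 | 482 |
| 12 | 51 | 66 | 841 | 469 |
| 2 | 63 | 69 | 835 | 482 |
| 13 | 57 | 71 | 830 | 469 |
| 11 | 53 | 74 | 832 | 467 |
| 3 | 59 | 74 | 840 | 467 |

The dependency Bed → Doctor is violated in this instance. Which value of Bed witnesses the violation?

Bed=473: 1 row → Doctor = 75 ✓
Bed=468: 1 row → Doctor = 69 ✓
Bed=486: 1 row → Doctor = 67 ✓
Bed=467: 5 rows → Doctor = 74, 74, 74, 74, 74 ✓
Bed=482: 2 rows → Doctor = 69, 69 ✓
Bed=469: 2 rows → Doctor takes values {66, 71} — violation
The only Bed value with inconsistent Doctor is Bed=469.

469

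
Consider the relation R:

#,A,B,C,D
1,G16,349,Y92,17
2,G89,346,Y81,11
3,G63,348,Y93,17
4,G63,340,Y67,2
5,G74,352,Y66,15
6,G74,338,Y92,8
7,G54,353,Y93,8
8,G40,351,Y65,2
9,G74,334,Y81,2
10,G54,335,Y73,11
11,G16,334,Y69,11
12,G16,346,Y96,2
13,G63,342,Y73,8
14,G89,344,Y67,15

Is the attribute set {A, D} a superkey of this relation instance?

All 14 rows have distinct {A, D} values, so {A, D} → (all attributes) holds and {A, D} is a superkey.

Yes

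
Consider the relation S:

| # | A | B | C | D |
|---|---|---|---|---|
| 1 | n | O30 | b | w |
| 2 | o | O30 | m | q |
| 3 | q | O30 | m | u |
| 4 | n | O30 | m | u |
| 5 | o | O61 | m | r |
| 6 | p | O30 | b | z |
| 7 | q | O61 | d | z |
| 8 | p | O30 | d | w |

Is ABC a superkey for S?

Yes

All 8 rows have distinct ABC values, so ABC → (all attributes) holds and ABC is a superkey.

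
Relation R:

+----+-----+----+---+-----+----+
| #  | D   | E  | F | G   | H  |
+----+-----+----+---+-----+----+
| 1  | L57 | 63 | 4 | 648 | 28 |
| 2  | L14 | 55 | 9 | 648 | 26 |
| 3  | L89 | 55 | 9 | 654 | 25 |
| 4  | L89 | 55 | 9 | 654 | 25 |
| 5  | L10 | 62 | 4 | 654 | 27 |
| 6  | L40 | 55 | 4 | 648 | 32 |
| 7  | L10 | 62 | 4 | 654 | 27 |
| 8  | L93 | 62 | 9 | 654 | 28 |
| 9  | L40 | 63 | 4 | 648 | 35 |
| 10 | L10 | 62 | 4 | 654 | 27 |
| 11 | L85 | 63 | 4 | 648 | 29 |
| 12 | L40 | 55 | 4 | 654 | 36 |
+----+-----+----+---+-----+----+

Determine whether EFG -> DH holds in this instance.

No

(E=63, F=4, G=648): rows 1, 9, 11 → {D,H} takes values {(L57, 28), (L40, 35), (L85, 29)} — violation
(E=55, F=9, G=648): row 2 → {D,H} = (L14, 26) ✓
(E=55, F=9, G=654): rows 3, 4 → {D,H} = (L89, 25), (L89, 25) ✓
(E=62, F=4, G=654): rows 5, 7, 10 → {D,H} = (L10, 27), (L10, 27), (L10, 27) ✓
(E=55, F=4, G=648): row 6 → {D,H} = (L40, 32) ✓
(E=62, F=9, G=654): row 8 → {D,H} = (L93, 28) ✓
(E=55, F=4, G=654): row 12 → {D,H} = (L40, 36) ✓
Two rows agree on EFG but differ on DH, so EFG -> DH does not hold.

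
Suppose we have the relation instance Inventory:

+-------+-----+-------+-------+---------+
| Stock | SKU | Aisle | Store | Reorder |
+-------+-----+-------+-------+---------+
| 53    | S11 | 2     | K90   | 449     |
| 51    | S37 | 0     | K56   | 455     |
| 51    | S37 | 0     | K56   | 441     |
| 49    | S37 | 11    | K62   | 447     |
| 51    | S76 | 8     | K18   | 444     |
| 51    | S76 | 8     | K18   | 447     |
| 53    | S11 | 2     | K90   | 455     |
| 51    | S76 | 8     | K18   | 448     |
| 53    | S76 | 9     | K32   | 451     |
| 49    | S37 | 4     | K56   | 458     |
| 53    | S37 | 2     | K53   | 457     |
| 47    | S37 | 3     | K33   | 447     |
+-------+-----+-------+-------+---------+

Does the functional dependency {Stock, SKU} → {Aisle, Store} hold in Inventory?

No

(Stock=53, SKU=S11): 2 rows → {Aisle,Store} = (2, K90), (2, K90) ✓
(Stock=51, SKU=S37): 2 rows → {Aisle,Store} = (0, K56), (0, K56) ✓
(Stock=49, SKU=S37): 2 rows → {Aisle,Store} takes values {(11, K62), (4, K56)} — violation
(Stock=51, SKU=S76): 3 rows → {Aisle,Store} = (8, K18), (8, K18), (8, K18) ✓
(Stock=53, SKU=S76): 1 row → {Aisle,Store} = (9, K32) ✓
(Stock=53, SKU=S37): 1 row → {Aisle,Store} = (2, K53) ✓
(Stock=47, SKU=S37): 1 row → {Aisle,Store} = (3, K33) ✓
Two rows agree on {Stock, SKU} but differ on {Aisle, Store}, so {Stock, SKU} → {Aisle, Store} does not hold.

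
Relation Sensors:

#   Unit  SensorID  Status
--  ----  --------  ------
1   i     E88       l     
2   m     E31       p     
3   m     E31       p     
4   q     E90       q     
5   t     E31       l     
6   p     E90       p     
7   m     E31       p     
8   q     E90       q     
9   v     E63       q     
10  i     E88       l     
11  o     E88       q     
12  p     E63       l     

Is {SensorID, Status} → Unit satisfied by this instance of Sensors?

Yes

(SensorID=E88, Status=l): rows 1, 10 → Unit = i, i ✓
(SensorID=E31, Status=p): rows 2, 3, 7 → Unit = m, m, m ✓
(SensorID=E90, Status=q): rows 4, 8 → Unit = q, q ✓
(SensorID=E31, Status=l): row 5 → Unit = t ✓
(SensorID=E90, Status=p): row 6 → Unit = p ✓
(SensorID=E63, Status=q): row 9 → Unit = v ✓
(SensorID=E88, Status=q): row 11 → Unit = o ✓
(SensorID=E63, Status=l): row 12 → Unit = p ✓
Every {SensorID, Status} value is associated with a single Unit value, so {SensorID, Status} → Unit holds.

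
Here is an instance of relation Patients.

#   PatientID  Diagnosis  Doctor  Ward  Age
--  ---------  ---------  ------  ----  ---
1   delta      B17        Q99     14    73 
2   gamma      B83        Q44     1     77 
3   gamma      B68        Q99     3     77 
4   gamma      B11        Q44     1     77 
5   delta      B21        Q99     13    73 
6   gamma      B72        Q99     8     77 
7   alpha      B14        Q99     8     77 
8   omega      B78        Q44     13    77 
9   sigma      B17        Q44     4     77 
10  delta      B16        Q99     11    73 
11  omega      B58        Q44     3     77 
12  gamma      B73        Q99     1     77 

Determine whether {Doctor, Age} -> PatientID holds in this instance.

No

(Doctor=Q99, Age=73): rows 1, 5, 10 → PatientID = delta, delta, delta ✓
(Doctor=Q44, Age=77): rows 2, 4, 8, 9, 11 → PatientID takes values {gamma, omega, sigma} — violation
(Doctor=Q99, Age=77): rows 3, 6, 7, 12 → PatientID takes values {gamma, alpha} — violation
Two rows agree on {Doctor, Age} but differ on PatientID, so {Doctor, Age} -> PatientID does not hold.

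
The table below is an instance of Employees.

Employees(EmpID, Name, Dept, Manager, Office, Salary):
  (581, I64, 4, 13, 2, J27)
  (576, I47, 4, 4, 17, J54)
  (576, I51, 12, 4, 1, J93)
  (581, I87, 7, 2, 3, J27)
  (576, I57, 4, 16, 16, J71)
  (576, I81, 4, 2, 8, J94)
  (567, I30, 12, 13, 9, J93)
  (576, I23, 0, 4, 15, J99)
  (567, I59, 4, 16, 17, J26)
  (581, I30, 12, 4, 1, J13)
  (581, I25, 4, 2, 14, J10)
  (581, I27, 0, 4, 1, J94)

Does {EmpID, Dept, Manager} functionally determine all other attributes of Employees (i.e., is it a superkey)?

Yes

All 12 rows have distinct {EmpID, Dept, Manager} values, so {EmpID, Dept, Manager} → (all attributes) holds and {EmpID, Dept, Manager} is a superkey.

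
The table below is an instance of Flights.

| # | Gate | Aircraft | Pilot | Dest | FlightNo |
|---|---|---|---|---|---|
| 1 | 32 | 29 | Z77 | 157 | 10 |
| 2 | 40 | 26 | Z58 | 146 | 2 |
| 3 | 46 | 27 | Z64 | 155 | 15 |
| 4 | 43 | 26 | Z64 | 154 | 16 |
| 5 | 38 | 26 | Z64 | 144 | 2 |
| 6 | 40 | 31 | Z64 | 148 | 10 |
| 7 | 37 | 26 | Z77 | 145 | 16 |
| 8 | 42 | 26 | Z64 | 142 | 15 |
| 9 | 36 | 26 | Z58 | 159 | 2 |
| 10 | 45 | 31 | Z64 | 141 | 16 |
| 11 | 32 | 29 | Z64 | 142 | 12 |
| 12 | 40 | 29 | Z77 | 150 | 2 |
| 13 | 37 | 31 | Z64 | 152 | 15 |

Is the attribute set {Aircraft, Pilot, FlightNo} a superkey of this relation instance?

Rows 2 and 9 have the same {Aircraft, Pilot, FlightNo} value (Aircraft=26, Pilot=Z58, FlightNo=2) but are distinct tuples, so {Aircraft, Pilot, FlightNo} does not determine every attribute — not a superkey.

No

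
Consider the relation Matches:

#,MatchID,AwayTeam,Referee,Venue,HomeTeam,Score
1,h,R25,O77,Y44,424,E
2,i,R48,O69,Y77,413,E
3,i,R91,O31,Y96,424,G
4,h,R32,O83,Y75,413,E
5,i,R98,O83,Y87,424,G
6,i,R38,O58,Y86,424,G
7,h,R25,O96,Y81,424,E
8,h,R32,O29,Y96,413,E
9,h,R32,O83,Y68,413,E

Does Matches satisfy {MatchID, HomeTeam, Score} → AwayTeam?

No

(MatchID=h, HomeTeam=424, Score=E): rows 1, 7 → AwayTeam = R25, R25 ✓
(MatchID=i, HomeTeam=413, Score=E): row 2 → AwayTeam = R48 ✓
(MatchID=i, HomeTeam=424, Score=G): rows 3, 5, 6 → AwayTeam takes values {R91, R98, R38} — violation
(MatchID=h, HomeTeam=413, Score=E): rows 4, 8, 9 → AwayTeam = R32, R32, R32 ✓
Two rows agree on {MatchID, HomeTeam, Score} but differ on AwayTeam, so {MatchID, HomeTeam, Score} → AwayTeam does not hold.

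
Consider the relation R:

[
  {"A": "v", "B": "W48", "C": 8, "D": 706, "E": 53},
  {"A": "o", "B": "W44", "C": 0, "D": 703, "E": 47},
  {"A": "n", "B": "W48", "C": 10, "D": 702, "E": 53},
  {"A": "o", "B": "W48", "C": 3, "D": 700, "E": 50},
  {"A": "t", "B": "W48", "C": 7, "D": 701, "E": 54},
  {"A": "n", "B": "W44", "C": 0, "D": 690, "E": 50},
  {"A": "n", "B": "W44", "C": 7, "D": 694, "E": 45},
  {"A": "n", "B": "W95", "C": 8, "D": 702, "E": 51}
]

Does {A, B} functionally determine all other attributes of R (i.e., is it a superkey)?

No

Two distinct rows share (A=n, B=W44), so {A, B} does not determine every attribute — not a superkey.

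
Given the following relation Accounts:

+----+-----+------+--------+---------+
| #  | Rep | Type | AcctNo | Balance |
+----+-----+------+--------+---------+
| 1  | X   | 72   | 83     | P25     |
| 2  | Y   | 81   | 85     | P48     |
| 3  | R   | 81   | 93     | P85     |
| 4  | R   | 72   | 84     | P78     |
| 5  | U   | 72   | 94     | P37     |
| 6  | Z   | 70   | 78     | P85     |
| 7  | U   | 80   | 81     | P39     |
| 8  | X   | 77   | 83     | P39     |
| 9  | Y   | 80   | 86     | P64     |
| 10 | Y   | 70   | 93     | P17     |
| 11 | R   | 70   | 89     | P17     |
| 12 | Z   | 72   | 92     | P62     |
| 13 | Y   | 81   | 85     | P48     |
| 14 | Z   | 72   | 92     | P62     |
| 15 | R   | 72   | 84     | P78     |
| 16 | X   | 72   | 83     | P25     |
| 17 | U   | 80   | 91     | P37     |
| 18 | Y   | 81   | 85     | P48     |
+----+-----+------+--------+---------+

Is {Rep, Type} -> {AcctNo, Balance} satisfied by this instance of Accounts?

No

(Rep=X, Type=72): rows 1, 16 → {AcctNo,Balance} = (83, P25), (83, P25) ✓
(Rep=Y, Type=81): rows 2, 13, 18 → {AcctNo,Balance} = (85, P48), (85, P48), (85, P48) ✓
(Rep=R, Type=81): row 3 → {AcctNo,Balance} = (93, P85) ✓
(Rep=R, Type=72): rows 4, 15 → {AcctNo,Balance} = (84, P78), (84, P78) ✓
(Rep=U, Type=72): row 5 → {AcctNo,Balance} = (94, P37) ✓
(Rep=Z, Type=70): row 6 → {AcctNo,Balance} = (78, P85) ✓
(Rep=U, Type=80): rows 7, 17 → {AcctNo,Balance} takes values {(81, P39), (91, P37)} — violation
(Rep=X, Type=77): row 8 → {AcctNo,Balance} = (83, P39) ✓
(Rep=Y, Type=80): row 9 → {AcctNo,Balance} = (86, P64) ✓
(Rep=Y, Type=70): row 10 → {AcctNo,Balance} = (93, P17) ✓
(Rep=R, Type=70): row 11 → {AcctNo,Balance} = (89, P17) ✓
(Rep=Z, Type=72): rows 12, 14 → {AcctNo,Balance} = (92, P62), (92, P62) ✓
Two rows agree on {Rep, Type} but differ on {AcctNo, Balance}, so {Rep, Type} -> {AcctNo, Balance} does not hold.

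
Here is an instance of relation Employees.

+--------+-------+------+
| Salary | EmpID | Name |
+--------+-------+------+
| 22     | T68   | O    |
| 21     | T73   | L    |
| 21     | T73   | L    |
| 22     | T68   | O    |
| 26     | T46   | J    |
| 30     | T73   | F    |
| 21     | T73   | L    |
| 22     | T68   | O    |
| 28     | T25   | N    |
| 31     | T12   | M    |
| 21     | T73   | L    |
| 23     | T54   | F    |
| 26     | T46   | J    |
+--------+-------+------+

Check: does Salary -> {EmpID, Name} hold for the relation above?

Yes

Salary=22: 3 rows → {EmpID,Name} = (T68, O), (T68, O), (T68, O) ✓
Salary=21: 4 rows → {EmpID,Name} = (T73, L), (T73, L), (T73, L), (T73, L) ✓
Salary=26: 2 rows → {EmpID,Name} = (T46, J), (T46, J) ✓
Salary=30: 1 row → {EmpID,Name} = (T73, F) ✓
Salary=28: 1 row → {EmpID,Name} = (T25, N) ✓
Salary=31: 1 row → {EmpID,Name} = (T12, M) ✓
Salary=23: 1 row → {EmpID,Name} = (T54, F) ✓
Every Salary value is associated with a single {EmpID, Name} value, so Salary -> {EmpID, Name} holds.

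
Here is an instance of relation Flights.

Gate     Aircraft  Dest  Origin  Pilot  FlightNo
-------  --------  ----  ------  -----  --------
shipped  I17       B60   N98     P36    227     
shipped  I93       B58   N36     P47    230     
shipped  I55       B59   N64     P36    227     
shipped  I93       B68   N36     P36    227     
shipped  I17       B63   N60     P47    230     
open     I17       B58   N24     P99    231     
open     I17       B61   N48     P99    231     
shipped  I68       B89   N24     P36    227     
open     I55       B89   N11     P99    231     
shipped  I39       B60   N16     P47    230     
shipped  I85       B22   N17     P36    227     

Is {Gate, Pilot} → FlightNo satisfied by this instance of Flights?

Yes

(Gate=shipped, Pilot=P36): 5 rows → FlightNo = 227, 227, 227, 227, 227 ✓
(Gate=shipped, Pilot=P47): 3 rows → FlightNo = 230, 230, 230 ✓
(Gate=open, Pilot=P99): 3 rows → FlightNo = 231, 231, 231 ✓
Every {Gate, Pilot} value is associated with a single FlightNo value, so {Gate, Pilot} → FlightNo holds.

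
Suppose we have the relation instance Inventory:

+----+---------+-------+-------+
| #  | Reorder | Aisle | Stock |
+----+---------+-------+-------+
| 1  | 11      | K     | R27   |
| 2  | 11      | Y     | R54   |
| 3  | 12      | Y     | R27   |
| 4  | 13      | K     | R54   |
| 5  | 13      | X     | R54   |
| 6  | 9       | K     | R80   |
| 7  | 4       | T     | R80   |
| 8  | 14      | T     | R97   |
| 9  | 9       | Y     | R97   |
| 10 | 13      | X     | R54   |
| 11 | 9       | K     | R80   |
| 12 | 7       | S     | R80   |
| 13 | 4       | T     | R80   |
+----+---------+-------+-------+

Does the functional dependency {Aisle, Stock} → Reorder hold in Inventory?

Yes

(Aisle=K, Stock=R27): row 1 → Reorder = 11 ✓
(Aisle=Y, Stock=R54): row 2 → Reorder = 11 ✓
(Aisle=Y, Stock=R27): row 3 → Reorder = 12 ✓
(Aisle=K, Stock=R54): row 4 → Reorder = 13 ✓
(Aisle=X, Stock=R54): rows 5, 10 → Reorder = 13, 13 ✓
(Aisle=K, Stock=R80): rows 6, 11 → Reorder = 9, 9 ✓
(Aisle=T, Stock=R80): rows 7, 13 → Reorder = 4, 4 ✓
(Aisle=T, Stock=R97): row 8 → Reorder = 14 ✓
(Aisle=Y, Stock=R97): row 9 → Reorder = 9 ✓
(Aisle=S, Stock=R80): row 12 → Reorder = 7 ✓
Every {Aisle, Stock} value is associated with a single Reorder value, so {Aisle, Stock} → Reorder holds.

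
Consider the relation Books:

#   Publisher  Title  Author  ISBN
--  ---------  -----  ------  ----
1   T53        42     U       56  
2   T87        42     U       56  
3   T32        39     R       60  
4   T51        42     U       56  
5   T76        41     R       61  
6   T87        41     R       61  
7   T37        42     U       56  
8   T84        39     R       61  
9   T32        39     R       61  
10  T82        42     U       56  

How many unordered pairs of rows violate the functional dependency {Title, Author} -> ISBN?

(Title=42, Author=U): all 5 rows agree on ISBN — 0 pairs.
(Title=39, Author=R): violating pairs (3,8), (3,9) — 2 pairs.
(Title=41, Author=R): all 2 rows agree on ISBN — 0 pairs.

2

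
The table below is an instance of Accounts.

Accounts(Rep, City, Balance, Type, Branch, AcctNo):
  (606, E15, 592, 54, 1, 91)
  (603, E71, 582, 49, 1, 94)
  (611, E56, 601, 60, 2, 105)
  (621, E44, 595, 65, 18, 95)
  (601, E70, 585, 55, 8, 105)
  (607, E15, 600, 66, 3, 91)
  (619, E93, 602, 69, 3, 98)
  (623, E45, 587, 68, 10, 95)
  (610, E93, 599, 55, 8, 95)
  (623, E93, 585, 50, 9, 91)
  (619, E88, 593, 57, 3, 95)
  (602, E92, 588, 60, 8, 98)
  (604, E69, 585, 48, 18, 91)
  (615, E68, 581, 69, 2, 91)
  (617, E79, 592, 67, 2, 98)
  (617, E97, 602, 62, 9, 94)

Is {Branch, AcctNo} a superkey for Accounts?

All 16 rows have distinct {Branch, AcctNo} values, so {Branch, AcctNo} → (all attributes) holds and {Branch, AcctNo} is a superkey.

Yes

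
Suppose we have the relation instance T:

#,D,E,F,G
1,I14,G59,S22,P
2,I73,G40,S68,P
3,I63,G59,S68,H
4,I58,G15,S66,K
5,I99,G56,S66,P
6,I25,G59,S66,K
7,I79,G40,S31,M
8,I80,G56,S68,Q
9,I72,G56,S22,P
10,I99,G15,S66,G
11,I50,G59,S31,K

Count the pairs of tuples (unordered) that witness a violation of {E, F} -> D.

1

(E=G15, F=S66): violating pairs (4,10) — 1 pair.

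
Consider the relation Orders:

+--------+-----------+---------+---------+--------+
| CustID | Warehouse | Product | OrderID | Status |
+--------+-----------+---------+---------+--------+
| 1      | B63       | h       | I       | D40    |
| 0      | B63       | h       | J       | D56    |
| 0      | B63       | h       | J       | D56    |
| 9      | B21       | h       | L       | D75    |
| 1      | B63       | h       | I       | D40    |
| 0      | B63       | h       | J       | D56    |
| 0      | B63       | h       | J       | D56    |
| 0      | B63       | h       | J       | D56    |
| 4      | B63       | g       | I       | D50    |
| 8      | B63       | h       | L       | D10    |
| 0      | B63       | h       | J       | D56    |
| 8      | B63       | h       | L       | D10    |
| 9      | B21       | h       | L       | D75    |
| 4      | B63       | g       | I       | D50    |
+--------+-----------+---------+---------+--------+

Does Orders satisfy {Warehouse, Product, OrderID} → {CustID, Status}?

(Warehouse=B63, Product=h, OrderID=I): 2 rows → {CustID,Status} = (1, D40), (1, D40) ✓
(Warehouse=B63, Product=h, OrderID=J): 6 rows → {CustID,Status} = (0, D56), (0, D56), (0, D56), (0, D56), (0, D56), (0, D56) ✓
(Warehouse=B21, Product=h, OrderID=L): 2 rows → {CustID,Status} = (9, D75), (9, D75) ✓
(Warehouse=B63, Product=g, OrderID=I): 2 rows → {CustID,Status} = (4, D50), (4, D50) ✓
(Warehouse=B63, Product=h, OrderID=L): 2 rows → {CustID,Status} = (8, D10), (8, D10) ✓
Every {Warehouse, Product, OrderID} value is associated with a single {CustID, Status} value, so {Warehouse, Product, OrderID} → {CustID, Status} holds.

Yes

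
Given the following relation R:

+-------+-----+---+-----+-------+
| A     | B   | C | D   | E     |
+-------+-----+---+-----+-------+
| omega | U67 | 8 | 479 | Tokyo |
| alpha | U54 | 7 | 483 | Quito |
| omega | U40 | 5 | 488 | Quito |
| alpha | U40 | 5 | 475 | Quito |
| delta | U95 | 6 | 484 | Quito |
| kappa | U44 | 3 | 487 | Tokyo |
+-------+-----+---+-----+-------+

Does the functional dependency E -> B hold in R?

E=Tokyo: 2 rows → B takes values {U67, U44} — violation
E=Quito: 4 rows → B takes values {U54, U40, U95} — violation
Two rows agree on E but differ on B, so E -> B does not hold.

No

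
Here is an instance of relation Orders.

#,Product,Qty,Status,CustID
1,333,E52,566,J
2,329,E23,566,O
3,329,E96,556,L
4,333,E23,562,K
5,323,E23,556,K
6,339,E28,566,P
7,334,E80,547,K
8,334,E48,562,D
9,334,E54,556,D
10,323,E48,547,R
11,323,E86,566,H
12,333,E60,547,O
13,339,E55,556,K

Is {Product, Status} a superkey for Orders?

Yes

All 13 rows have distinct {Product, Status} values, so {Product, Status} → (all attributes) holds and {Product, Status} is a superkey.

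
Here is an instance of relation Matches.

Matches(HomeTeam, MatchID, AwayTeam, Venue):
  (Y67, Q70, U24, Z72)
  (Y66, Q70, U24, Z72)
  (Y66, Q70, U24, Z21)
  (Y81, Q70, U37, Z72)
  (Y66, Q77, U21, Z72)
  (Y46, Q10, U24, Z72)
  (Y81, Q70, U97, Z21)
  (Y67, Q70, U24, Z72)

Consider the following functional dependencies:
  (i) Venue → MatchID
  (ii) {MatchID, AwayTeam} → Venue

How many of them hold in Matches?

(i) Venue → MatchID: Venue=Z72: 6 rows → MatchID takes values {Q70, Q77, Q10} — violation — fails.
(ii) {MatchID, AwayTeam} → Venue: (MatchID=Q70, AwayTeam=U24): 4 rows → Venue takes values {Z72, Z21} — violation — fails.
None of the 2 dependencies hold.

0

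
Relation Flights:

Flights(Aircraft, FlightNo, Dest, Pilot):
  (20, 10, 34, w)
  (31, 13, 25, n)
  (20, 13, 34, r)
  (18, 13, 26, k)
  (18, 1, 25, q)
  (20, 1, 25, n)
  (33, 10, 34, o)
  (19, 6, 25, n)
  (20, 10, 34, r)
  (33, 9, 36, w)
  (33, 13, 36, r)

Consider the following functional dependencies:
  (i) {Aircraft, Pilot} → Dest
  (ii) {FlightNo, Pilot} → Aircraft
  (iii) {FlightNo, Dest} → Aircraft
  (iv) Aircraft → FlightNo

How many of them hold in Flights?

(i) {Aircraft, Pilot} → Dest: every LHS value maps to a single RHS value — holds.
(ii) {FlightNo, Pilot} → Aircraft: (FlightNo=13, Pilot=r): 2 rows → Aircraft takes values {20, 33} — violation — fails.
(iii) {FlightNo, Dest} → Aircraft: (FlightNo=10, Dest=34): 3 rows → Aircraft takes values {20, 33} — violation; (FlightNo=1, Dest=25): 2 rows → Aircraft takes values {18, 20} — violation — fails.
(iv) Aircraft → FlightNo: Aircraft=20: 4 rows → FlightNo takes values {10, 13, 1} — violation; Aircraft=18: 2 rows → FlightNo takes values {13, 1} — violation; Aircraft=33: 3 rows → FlightNo takes values {10, 9, 13} — violation — fails.
1 of the 4 dependencies holds.

1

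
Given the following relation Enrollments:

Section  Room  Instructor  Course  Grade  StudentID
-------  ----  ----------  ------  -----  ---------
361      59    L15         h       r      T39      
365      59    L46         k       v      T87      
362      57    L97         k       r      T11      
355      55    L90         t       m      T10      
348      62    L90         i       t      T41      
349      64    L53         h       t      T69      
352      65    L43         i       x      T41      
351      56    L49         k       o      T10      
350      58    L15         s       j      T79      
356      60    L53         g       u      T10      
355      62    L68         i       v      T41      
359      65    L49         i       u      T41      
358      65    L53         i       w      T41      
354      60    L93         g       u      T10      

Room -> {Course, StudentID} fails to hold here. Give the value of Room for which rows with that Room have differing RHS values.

Room=59: 2 rows → {Course,StudentID} takes values {(h, T39), (k, T87)} — violation
Room=57: 1 row → {Course,StudentID} = (k, T11) ✓
Room=55: 1 row → {Course,StudentID} = (t, T10) ✓
Room=62: 2 rows → {Course,StudentID} = (i, T41), (i, T41) ✓
Room=64: 1 row → {Course,StudentID} = (h, T69) ✓
Room=65: 3 rows → {Course,StudentID} = (i, T41), (i, T41), (i, T41) ✓
Room=56: 1 row → {Course,StudentID} = (k, T10) ✓
Room=58: 1 row → {Course,StudentID} = (s, T79) ✓
Room=60: 2 rows → {Course,StudentID} = (g, T10), (g, T10) ✓
The only Room value with inconsistent RHS is Room=59.

59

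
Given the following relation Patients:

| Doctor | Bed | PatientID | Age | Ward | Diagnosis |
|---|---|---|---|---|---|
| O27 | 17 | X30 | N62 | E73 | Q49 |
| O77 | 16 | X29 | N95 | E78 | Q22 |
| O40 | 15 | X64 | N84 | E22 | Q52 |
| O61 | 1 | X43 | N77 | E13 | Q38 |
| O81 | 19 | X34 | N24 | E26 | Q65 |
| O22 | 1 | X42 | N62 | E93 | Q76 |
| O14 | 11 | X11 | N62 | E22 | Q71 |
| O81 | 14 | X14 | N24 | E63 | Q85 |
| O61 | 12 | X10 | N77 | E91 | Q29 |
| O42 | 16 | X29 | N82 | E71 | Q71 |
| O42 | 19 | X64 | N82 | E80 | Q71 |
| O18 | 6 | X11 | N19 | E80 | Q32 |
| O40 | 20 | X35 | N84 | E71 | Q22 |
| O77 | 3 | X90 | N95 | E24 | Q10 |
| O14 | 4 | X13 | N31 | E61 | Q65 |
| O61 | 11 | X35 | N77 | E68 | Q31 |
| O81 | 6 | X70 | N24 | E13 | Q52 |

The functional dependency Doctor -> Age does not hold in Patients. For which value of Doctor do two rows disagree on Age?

O14

Doctor=O27: 1 row → Age = N62 ✓
Doctor=O77: 2 rows → Age = N95, N95 ✓
Doctor=O40: 2 rows → Age = N84, N84 ✓
Doctor=O61: 3 rows → Age = N77, N77, N77 ✓
Doctor=O81: 3 rows → Age = N24, N24, N24 ✓
Doctor=O22: 1 row → Age = N62 ✓
Doctor=O14: 2 rows → Age takes values {N62, N31} — violation
Doctor=O42: 2 rows → Age = N82, N82 ✓
Doctor=O18: 1 row → Age = N19 ✓
The only Doctor value with inconsistent Age is Doctor=O14.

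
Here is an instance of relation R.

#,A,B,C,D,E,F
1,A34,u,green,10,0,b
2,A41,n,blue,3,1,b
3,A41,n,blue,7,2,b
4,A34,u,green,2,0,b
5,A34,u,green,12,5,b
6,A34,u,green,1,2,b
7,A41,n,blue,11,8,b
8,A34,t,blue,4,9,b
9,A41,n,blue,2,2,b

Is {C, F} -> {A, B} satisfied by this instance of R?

No

(C=green, F=b): rows 1, 4, 5, 6 → {A,B} = (A34, u), (A34, u), (A34, u), (A34, u) ✓
(C=blue, F=b): rows 2, 3, 7, 8, 9 → {A,B} takes values {(A41, n), (A34, t)} — violation
Two rows agree on {C, F} but differ on {A, B}, so {C, F} -> {A, B} does not hold.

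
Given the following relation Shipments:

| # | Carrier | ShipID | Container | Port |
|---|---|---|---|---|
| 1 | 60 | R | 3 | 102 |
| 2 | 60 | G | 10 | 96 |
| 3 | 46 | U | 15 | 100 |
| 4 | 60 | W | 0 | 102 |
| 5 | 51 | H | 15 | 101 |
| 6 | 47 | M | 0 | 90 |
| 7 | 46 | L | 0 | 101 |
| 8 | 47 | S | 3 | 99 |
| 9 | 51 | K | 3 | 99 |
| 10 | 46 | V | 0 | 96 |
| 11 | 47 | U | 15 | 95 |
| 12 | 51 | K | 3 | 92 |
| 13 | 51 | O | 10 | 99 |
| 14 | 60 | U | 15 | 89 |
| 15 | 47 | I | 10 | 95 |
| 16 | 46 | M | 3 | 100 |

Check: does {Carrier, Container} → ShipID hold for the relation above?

(Carrier=60, Container=3): row 1 → ShipID = R ✓
(Carrier=60, Container=10): row 2 → ShipID = G ✓
(Carrier=46, Container=15): row 3 → ShipID = U ✓
(Carrier=60, Container=0): row 4 → ShipID = W ✓
(Carrier=51, Container=15): row 5 → ShipID = H ✓
(Carrier=47, Container=0): row 6 → ShipID = M ✓
(Carrier=46, Container=0): rows 7, 10 → ShipID takes values {L, V} — violation
(Carrier=47, Container=3): row 8 → ShipID = S ✓
(Carrier=51, Container=3): rows 9, 12 → ShipID = K, K ✓
(Carrier=47, Container=15): row 11 → ShipID = U ✓
(Carrier=51, Container=10): row 13 → ShipID = O ✓
(Carrier=60, Container=15): row 14 → ShipID = U ✓
(Carrier=47, Container=10): row 15 → ShipID = I ✓
(Carrier=46, Container=3): row 16 → ShipID = M ✓
Two rows agree on {Carrier, Container} but differ on ShipID, so {Carrier, Container} → ShipID does not hold.

No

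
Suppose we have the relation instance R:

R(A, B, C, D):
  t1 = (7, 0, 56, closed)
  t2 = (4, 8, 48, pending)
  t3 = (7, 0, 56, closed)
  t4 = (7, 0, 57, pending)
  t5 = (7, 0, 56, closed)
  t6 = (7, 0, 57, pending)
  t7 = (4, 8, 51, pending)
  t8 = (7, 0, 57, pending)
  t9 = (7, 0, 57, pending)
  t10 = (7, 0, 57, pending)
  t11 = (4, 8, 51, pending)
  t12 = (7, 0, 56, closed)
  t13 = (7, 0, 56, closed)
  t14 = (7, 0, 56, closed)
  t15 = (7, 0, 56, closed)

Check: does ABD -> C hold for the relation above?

(A=7, B=0, D=closed): rows 1, 3, 5, 12, 13, 14, 15 → C = 56, 56, 56, 56, 56, 56, 56 ✓
(A=4, B=8, D=pending): rows 2, 7, 11 → C takes values {48, 51} — violation
(A=7, B=0, D=pending): rows 4, 6, 8, 9, 10 → C = 57, 57, 57, 57, 57 ✓
Two rows agree on ABD but differ on C, so ABD -> C does not hold.

No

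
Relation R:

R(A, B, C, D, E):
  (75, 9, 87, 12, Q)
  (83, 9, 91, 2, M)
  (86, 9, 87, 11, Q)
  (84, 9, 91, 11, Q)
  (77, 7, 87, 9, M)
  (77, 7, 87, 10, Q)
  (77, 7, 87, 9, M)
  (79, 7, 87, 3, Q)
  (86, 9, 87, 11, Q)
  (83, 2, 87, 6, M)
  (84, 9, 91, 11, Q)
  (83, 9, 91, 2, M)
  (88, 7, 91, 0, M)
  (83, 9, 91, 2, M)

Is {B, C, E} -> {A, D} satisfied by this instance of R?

No

(B=9, C=87, E=Q): 3 rows → {A,D} takes values {(75, 12), (86, 11)} — violation
(B=9, C=91, E=M): 3 rows → {A,D} = (83, 2), (83, 2), (83, 2) ✓
(B=9, C=91, E=Q): 2 rows → {A,D} = (84, 11), (84, 11) ✓
(B=7, C=87, E=M): 2 rows → {A,D} = (77, 9), (77, 9) ✓
(B=7, C=87, E=Q): 2 rows → {A,D} takes values {(77, 10), (79, 3)} — violation
(B=2, C=87, E=M): 1 row → {A,D} = (83, 6) ✓
(B=7, C=91, E=M): 1 row → {A,D} = (88, 0) ✓
Two rows agree on {B, C, E} but differ on {A, D}, so {B, C, E} -> {A, D} does not hold.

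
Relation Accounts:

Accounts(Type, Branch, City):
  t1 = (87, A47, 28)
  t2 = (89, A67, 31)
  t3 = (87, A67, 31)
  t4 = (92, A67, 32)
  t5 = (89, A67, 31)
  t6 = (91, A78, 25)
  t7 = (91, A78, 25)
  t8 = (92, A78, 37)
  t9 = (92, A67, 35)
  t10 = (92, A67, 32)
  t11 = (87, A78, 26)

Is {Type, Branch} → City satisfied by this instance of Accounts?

(Type=87, Branch=A47): row 1 → City = 28 ✓
(Type=89, Branch=A67): rows 2, 5 → City = 31, 31 ✓
(Type=87, Branch=A67): row 3 → City = 31 ✓
(Type=92, Branch=A67): rows 4, 9, 10 → City takes values {32, 35} — violation
(Type=91, Branch=A78): rows 6, 7 → City = 25, 25 ✓
(Type=92, Branch=A78): row 8 → City = 37 ✓
(Type=87, Branch=A78): row 11 → City = 26 ✓
Two rows agree on {Type, Branch} but differ on City, so {Type, Branch} → City does not hold.

No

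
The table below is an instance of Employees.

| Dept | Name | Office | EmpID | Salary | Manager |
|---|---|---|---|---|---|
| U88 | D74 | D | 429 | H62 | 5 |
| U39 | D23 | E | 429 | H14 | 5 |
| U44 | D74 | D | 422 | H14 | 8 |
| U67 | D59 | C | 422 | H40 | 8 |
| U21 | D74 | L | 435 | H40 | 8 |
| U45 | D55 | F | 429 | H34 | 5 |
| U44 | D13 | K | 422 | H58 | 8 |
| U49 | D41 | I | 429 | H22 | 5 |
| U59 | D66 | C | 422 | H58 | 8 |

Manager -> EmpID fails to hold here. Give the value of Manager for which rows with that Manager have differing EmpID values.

8

Manager=5: 4 rows → EmpID = 429, 429, 429, 429 ✓
Manager=8: 5 rows → EmpID takes values {422, 435} — violation
The only Manager value with inconsistent EmpID is Manager=8.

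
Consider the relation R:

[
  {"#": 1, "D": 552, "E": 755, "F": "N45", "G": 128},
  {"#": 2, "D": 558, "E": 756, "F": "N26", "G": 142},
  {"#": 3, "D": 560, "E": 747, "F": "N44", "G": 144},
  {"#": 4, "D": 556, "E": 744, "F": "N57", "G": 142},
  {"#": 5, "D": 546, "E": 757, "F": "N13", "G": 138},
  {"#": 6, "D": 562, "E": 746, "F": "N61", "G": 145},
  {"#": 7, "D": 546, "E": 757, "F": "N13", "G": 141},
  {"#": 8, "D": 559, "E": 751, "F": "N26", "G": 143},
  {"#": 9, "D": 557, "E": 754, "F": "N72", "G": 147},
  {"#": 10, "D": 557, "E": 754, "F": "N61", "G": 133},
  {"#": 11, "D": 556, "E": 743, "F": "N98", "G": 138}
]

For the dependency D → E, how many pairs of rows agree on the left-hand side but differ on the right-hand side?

1

D=556: violating pairs (4,11) — 1 pair.
D=546: all 2 rows agree on E — 0 pairs.
D=557: all 2 rows agree on E — 0 pairs.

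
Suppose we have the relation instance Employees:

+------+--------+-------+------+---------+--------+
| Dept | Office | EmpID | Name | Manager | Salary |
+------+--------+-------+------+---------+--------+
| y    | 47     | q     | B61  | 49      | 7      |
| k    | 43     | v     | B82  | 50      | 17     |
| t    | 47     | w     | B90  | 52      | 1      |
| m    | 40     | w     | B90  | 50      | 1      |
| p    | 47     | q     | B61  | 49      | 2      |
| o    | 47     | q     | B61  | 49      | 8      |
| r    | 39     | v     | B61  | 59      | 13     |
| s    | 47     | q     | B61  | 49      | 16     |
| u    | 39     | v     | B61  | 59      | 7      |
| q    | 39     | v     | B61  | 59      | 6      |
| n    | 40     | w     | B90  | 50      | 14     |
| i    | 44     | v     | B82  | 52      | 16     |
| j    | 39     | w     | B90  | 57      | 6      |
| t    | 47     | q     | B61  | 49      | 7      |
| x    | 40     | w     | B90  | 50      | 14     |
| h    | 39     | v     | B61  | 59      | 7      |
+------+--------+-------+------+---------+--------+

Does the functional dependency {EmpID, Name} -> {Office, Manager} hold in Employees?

No

(EmpID=q, Name=B61): 5 rows → {Office,Manager} = (47, 49), (47, 49), (47, 49), (47, 49), (47, 49) ✓
(EmpID=v, Name=B82): 2 rows → {Office,Manager} takes values {(43, 50), (44, 52)} — violation
(EmpID=w, Name=B90): 5 rows → {Office,Manager} takes values {(47, 52), (40, 50), (39, 57)} — violation
(EmpID=v, Name=B61): 4 rows → {Office,Manager} = (39, 59), (39, 59), (39, 59), (39, 59) ✓
Two rows agree on {EmpID, Name} but differ on {Office, Manager}, so {EmpID, Name} -> {Office, Manager} does not hold.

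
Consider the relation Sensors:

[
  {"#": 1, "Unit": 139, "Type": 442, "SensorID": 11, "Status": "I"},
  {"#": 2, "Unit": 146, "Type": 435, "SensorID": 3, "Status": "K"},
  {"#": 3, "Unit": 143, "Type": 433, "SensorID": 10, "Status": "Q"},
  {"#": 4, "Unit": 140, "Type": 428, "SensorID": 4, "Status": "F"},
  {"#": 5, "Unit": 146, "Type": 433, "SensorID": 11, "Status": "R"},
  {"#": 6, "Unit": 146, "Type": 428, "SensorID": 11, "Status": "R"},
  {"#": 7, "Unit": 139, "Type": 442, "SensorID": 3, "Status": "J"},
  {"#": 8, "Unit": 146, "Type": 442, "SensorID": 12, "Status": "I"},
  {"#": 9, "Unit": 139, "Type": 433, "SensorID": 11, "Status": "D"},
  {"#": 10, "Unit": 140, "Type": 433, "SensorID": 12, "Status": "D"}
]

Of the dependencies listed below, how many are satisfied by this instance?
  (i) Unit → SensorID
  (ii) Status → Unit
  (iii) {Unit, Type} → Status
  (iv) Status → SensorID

(i) Unit → SensorID: Unit=139: rows 1, 7, 9 → SensorID takes values {11, 3} — violation; Unit=146: rows 2, 5, 6, 8 → SensorID takes values {3, 11, 12} — violation; Unit=140: rows 4, 10 → SensorID takes values {4, 12} — violation — fails.
(ii) Status → Unit: Status=I: rows 1, 8 → Unit takes values {139, 146} — violation; Status=D: rows 9, 10 → Unit takes values {139, 140} — violation — fails.
(iii) {Unit, Type} → Status: (Unit=139, Type=442): rows 1, 7 → Status takes values {I, J} — violation — fails.
(iv) Status → SensorID: Status=I: rows 1, 8 → SensorID takes values {11, 12} — violation; Status=D: rows 9, 10 → SensorID takes values {11, 12} — violation — fails.
None of the 4 dependencies hold.

0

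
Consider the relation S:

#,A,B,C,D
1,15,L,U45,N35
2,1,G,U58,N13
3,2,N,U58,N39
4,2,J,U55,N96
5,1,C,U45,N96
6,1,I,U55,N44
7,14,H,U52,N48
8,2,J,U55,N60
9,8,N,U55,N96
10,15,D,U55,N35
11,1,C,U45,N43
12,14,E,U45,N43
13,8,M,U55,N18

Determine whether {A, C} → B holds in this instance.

No

(A=15, C=U45): row 1 → B = L ✓
(A=1, C=U58): row 2 → B = G ✓
(A=2, C=U58): row 3 → B = N ✓
(A=2, C=U55): rows 4, 8 → B = J, J ✓
(A=1, C=U45): rows 5, 11 → B = C, C ✓
(A=1, C=U55): row 6 → B = I ✓
(A=14, C=U52): row 7 → B = H ✓
(A=8, C=U55): rows 9, 13 → B takes values {N, M} — violation
(A=15, C=U55): row 10 → B = D ✓
(A=14, C=U45): row 12 → B = E ✓
Two rows agree on {A, C} but differ on B, so {A, C} → B does not hold.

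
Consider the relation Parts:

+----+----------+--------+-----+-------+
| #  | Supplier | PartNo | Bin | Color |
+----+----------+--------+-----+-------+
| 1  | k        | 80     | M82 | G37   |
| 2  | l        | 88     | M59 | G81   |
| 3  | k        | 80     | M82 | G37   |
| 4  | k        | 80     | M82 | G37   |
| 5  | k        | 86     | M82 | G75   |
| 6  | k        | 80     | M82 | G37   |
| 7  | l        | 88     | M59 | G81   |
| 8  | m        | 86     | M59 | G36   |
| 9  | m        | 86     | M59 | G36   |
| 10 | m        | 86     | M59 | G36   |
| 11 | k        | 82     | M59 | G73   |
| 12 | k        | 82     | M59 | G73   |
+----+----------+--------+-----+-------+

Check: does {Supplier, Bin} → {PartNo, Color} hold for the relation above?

No

(Supplier=k, Bin=M82): rows 1, 3, 4, 5, 6 → {PartNo,Color} takes values {(80, G37), (86, G75)} — violation
(Supplier=l, Bin=M59): rows 2, 7 → {PartNo,Color} = (88, G81), (88, G81) ✓
(Supplier=m, Bin=M59): rows 8, 9, 10 → {PartNo,Color} = (86, G36), (86, G36), (86, G36) ✓
(Supplier=k, Bin=M59): rows 11, 12 → {PartNo,Color} = (82, G73), (82, G73) ✓
Two rows agree on {Supplier, Bin} but differ on {PartNo, Color}, so {Supplier, Bin} → {PartNo, Color} does not hold.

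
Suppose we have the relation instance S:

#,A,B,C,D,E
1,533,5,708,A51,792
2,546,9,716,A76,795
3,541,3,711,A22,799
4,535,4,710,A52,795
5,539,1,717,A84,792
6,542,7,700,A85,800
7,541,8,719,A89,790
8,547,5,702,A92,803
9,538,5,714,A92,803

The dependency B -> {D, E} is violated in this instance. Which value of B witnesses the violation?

B=5: rows 1, 8, 9 → {D,E} takes values {(A51, 792), (A92, 803)} — violation
B=9: row 2 → {D,E} = (A76, 795) ✓
B=3: row 3 → {D,E} = (A22, 799) ✓
B=4: row 4 → {D,E} = (A52, 795) ✓
B=1: row 5 → {D,E} = (A84, 792) ✓
B=7: row 6 → {D,E} = (A85, 800) ✓
B=8: row 7 → {D,E} = (A89, 790) ✓
The only B value with inconsistent RHS is B=5.

5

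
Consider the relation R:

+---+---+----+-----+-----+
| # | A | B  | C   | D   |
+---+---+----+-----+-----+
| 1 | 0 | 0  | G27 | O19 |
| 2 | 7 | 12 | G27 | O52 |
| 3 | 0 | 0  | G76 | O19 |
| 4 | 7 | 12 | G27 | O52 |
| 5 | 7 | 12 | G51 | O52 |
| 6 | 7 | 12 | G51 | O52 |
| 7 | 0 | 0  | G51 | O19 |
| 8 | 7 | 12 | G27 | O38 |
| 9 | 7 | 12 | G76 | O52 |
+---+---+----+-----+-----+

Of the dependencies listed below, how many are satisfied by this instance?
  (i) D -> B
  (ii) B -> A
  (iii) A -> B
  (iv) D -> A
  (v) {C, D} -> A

5

(i) D -> B: every LHS value maps to a single RHS value — holds.
(ii) B -> A: every LHS value maps to a single RHS value — holds.
(iii) A -> B: every LHS value maps to a single RHS value — holds.
(iv) D -> A: every LHS value maps to a single RHS value — holds.
(v) {C, D} -> A: every LHS value maps to a single RHS value — holds.
5 of the 5 dependencies hold.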